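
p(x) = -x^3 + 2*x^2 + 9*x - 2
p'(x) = -3*x^2 + 4*x + 9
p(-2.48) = 3.23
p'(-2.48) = -19.37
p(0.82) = 6.17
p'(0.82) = 10.26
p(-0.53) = -6.06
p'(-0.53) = 6.04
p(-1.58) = -7.28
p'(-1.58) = -4.81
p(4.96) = -30.18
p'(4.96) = -44.96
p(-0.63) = -6.63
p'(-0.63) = 5.29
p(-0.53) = -6.06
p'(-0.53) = 6.04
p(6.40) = -124.62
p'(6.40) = -88.28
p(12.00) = -1334.00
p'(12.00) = -375.00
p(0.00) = -2.00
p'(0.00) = 9.00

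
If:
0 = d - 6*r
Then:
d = 6*r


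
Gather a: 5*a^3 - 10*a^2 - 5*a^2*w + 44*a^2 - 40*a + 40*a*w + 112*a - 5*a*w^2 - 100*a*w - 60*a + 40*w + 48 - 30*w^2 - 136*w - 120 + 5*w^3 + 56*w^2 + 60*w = 5*a^3 + a^2*(34 - 5*w) + a*(-5*w^2 - 60*w + 12) + 5*w^3 + 26*w^2 - 36*w - 72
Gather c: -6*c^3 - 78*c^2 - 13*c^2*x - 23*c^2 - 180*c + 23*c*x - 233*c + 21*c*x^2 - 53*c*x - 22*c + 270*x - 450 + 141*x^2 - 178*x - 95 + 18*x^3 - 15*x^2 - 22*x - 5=-6*c^3 + c^2*(-13*x - 101) + c*(21*x^2 - 30*x - 435) + 18*x^3 + 126*x^2 + 70*x - 550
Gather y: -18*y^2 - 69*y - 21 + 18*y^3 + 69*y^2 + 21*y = 18*y^3 + 51*y^2 - 48*y - 21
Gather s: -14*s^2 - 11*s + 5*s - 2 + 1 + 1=-14*s^2 - 6*s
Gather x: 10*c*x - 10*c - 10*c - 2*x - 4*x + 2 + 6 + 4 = -20*c + x*(10*c - 6) + 12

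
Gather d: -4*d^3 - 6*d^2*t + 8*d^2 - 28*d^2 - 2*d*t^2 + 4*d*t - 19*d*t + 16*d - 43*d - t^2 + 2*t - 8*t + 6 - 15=-4*d^3 + d^2*(-6*t - 20) + d*(-2*t^2 - 15*t - 27) - t^2 - 6*t - 9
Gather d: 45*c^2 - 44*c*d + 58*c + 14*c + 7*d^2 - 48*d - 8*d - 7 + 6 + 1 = 45*c^2 + 72*c + 7*d^2 + d*(-44*c - 56)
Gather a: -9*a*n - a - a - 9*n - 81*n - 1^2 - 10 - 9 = a*(-9*n - 2) - 90*n - 20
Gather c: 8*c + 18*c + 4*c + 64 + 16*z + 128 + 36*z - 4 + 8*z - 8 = 30*c + 60*z + 180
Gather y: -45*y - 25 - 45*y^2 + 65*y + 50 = -45*y^2 + 20*y + 25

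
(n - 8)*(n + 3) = n^2 - 5*n - 24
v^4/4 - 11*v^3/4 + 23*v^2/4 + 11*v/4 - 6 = (v/4 + 1/4)*(v - 8)*(v - 3)*(v - 1)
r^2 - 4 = (r - 2)*(r + 2)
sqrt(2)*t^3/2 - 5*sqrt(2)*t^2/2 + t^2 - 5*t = t*(t - 5)*(sqrt(2)*t/2 + 1)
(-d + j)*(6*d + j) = -6*d^2 + 5*d*j + j^2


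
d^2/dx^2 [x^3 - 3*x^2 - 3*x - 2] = 6*x - 6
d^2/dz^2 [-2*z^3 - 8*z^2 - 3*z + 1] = -12*z - 16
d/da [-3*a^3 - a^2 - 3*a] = -9*a^2 - 2*a - 3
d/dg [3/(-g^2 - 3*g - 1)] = 3*(2*g + 3)/(g^2 + 3*g + 1)^2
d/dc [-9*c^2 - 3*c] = -18*c - 3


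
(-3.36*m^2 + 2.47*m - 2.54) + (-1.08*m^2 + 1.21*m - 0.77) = -4.44*m^2 + 3.68*m - 3.31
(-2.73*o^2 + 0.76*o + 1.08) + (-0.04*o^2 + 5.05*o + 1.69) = -2.77*o^2 + 5.81*o + 2.77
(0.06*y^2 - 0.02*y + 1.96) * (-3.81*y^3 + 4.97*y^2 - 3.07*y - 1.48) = -0.2286*y^5 + 0.3744*y^4 - 7.7512*y^3 + 9.7138*y^2 - 5.9876*y - 2.9008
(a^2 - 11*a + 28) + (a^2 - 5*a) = 2*a^2 - 16*a + 28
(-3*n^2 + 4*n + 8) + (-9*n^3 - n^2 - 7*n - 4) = -9*n^3 - 4*n^2 - 3*n + 4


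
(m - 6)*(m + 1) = m^2 - 5*m - 6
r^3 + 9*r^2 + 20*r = r*(r + 4)*(r + 5)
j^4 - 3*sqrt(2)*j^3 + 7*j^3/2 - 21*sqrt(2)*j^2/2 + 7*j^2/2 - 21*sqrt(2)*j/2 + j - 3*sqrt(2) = (j + 1/2)*(j + 1)*(j + 2)*(j - 3*sqrt(2))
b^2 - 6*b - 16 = (b - 8)*(b + 2)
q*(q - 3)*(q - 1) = q^3 - 4*q^2 + 3*q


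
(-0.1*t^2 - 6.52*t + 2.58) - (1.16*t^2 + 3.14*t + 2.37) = -1.26*t^2 - 9.66*t + 0.21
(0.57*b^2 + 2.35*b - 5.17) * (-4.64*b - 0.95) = -2.6448*b^3 - 11.4455*b^2 + 21.7563*b + 4.9115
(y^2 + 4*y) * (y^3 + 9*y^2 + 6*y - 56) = y^5 + 13*y^4 + 42*y^3 - 32*y^2 - 224*y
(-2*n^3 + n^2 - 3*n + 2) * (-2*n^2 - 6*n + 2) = 4*n^5 + 10*n^4 - 4*n^3 + 16*n^2 - 18*n + 4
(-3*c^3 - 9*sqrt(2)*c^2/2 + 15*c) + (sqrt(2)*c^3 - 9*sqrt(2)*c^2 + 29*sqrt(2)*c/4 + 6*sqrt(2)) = -3*c^3 + sqrt(2)*c^3 - 27*sqrt(2)*c^2/2 + 29*sqrt(2)*c/4 + 15*c + 6*sqrt(2)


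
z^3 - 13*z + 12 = (z - 3)*(z - 1)*(z + 4)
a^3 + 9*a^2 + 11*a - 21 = (a - 1)*(a + 3)*(a + 7)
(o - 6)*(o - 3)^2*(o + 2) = o^4 - 10*o^3 + 21*o^2 + 36*o - 108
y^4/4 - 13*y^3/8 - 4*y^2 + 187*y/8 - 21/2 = (y/4 + 1)*(y - 7)*(y - 3)*(y - 1/2)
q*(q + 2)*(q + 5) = q^3 + 7*q^2 + 10*q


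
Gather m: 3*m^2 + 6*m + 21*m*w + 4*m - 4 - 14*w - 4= 3*m^2 + m*(21*w + 10) - 14*w - 8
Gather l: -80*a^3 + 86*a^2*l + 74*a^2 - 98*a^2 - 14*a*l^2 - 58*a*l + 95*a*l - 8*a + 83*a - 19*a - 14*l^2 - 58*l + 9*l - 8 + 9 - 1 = -80*a^3 - 24*a^2 + 56*a + l^2*(-14*a - 14) + l*(86*a^2 + 37*a - 49)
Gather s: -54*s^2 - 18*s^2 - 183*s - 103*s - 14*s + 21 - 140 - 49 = -72*s^2 - 300*s - 168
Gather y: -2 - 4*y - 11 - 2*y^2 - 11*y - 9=-2*y^2 - 15*y - 22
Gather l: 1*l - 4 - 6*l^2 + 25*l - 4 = -6*l^2 + 26*l - 8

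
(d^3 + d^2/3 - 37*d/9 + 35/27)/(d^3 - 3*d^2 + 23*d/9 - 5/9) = (d + 7/3)/(d - 1)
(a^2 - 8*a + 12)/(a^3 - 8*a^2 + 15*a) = (a^2 - 8*a + 12)/(a*(a^2 - 8*a + 15))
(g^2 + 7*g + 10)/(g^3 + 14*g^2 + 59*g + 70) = 1/(g + 7)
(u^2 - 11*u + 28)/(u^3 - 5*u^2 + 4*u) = (u - 7)/(u*(u - 1))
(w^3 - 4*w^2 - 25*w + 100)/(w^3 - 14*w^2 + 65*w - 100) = (w + 5)/(w - 5)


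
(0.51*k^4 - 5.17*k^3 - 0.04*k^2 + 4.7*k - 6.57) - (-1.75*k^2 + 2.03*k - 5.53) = 0.51*k^4 - 5.17*k^3 + 1.71*k^2 + 2.67*k - 1.04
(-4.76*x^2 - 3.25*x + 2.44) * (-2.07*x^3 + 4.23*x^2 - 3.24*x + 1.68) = 9.8532*x^5 - 13.4073*x^4 - 3.3759*x^3 + 12.8544*x^2 - 13.3656*x + 4.0992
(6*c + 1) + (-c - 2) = 5*c - 1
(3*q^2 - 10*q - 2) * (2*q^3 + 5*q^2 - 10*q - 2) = 6*q^5 - 5*q^4 - 84*q^3 + 84*q^2 + 40*q + 4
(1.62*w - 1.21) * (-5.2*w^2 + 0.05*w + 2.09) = -8.424*w^3 + 6.373*w^2 + 3.3253*w - 2.5289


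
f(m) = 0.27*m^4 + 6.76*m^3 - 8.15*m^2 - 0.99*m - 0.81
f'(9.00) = 2282.31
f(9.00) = 6029.64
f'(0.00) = -0.99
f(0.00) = -0.81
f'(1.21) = 10.89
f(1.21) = -1.39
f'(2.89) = 147.35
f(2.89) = 110.26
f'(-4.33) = 362.14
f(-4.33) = -603.21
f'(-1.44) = 61.31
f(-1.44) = -35.31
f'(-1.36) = 55.97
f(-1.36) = -30.62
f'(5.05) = 572.98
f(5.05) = 832.55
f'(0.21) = -3.51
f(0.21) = -1.31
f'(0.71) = -1.95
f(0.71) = -3.13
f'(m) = 1.08*m^3 + 20.28*m^2 - 16.3*m - 0.99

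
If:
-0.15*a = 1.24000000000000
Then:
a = -8.27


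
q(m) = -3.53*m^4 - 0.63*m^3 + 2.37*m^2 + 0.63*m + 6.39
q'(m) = -14.12*m^3 - 1.89*m^2 + 4.74*m + 0.63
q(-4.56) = -1413.75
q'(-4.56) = 1278.56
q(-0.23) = 6.37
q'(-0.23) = -0.39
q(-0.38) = 6.45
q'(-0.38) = -0.67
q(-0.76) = 6.38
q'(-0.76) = 2.13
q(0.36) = 6.84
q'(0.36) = 1.43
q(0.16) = 6.55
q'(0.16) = 1.28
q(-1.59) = -8.65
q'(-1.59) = 45.07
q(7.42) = -10815.98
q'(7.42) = -5836.54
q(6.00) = -4615.47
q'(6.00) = -3088.89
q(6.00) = -4615.47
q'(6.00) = -3088.89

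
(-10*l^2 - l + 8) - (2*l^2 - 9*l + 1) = -12*l^2 + 8*l + 7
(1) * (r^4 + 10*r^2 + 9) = r^4 + 10*r^2 + 9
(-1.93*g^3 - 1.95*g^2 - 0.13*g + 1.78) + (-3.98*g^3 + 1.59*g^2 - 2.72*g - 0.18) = -5.91*g^3 - 0.36*g^2 - 2.85*g + 1.6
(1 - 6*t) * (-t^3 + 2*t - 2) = 6*t^4 - t^3 - 12*t^2 + 14*t - 2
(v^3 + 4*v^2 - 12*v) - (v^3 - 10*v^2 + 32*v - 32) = 14*v^2 - 44*v + 32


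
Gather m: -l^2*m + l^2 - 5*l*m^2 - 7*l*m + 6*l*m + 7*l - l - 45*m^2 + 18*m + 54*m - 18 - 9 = l^2 + 6*l + m^2*(-5*l - 45) + m*(-l^2 - l + 72) - 27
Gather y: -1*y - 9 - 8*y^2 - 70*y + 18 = -8*y^2 - 71*y + 9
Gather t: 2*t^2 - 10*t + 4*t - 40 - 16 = 2*t^2 - 6*t - 56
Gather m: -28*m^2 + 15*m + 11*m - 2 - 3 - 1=-28*m^2 + 26*m - 6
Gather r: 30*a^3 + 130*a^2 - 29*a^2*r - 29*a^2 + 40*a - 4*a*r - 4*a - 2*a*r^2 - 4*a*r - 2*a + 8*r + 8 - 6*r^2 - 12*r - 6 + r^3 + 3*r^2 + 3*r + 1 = 30*a^3 + 101*a^2 + 34*a + r^3 + r^2*(-2*a - 3) + r*(-29*a^2 - 8*a - 1) + 3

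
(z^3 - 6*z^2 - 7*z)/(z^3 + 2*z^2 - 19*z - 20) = z*(z - 7)/(z^2 + z - 20)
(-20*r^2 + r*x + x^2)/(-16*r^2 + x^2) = (5*r + x)/(4*r + x)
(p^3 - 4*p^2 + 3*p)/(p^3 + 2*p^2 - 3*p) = (p - 3)/(p + 3)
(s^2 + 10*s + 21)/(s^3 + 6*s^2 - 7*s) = (s + 3)/(s*(s - 1))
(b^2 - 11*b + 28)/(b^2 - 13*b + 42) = (b - 4)/(b - 6)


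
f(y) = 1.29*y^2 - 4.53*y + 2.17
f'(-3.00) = -12.27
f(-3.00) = 27.37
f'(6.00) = 10.95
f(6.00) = 21.43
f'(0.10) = -4.27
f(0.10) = 1.73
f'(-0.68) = -6.28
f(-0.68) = 5.85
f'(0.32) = -3.70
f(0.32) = 0.85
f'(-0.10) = -4.79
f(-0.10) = 2.64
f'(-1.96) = -9.59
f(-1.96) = 16.00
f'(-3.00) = -12.27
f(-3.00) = 27.37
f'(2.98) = 3.16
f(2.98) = 0.13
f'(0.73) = -2.65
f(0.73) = -0.45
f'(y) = 2.58*y - 4.53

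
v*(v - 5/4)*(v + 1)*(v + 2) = v^4 + 7*v^3/4 - 7*v^2/4 - 5*v/2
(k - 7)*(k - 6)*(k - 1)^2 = k^4 - 15*k^3 + 69*k^2 - 97*k + 42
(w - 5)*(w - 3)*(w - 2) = w^3 - 10*w^2 + 31*w - 30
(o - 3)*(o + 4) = o^2 + o - 12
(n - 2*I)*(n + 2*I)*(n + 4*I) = n^3 + 4*I*n^2 + 4*n + 16*I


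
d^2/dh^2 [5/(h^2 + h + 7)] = 10*(-h^2 - h + (2*h + 1)^2 - 7)/(h^2 + h + 7)^3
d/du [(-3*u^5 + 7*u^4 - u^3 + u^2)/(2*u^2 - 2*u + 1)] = u*(-18*u^5 + 52*u^4 - 59*u^3 + 32*u^2 - 5*u + 2)/(4*u^4 - 8*u^3 + 8*u^2 - 4*u + 1)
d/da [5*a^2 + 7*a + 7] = 10*a + 7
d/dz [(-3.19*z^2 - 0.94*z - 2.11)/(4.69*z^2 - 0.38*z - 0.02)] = (5.6208*z^2 + 19.9194*z - 0.783)/(21.9961*z^4 - 3.5644*z^3 - 0.0432*z^2 + 0.0152*z + 0.0004)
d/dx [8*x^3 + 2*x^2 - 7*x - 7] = 24*x^2 + 4*x - 7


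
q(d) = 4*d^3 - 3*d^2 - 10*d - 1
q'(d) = 12*d^2 - 6*d - 10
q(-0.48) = 2.67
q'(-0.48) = -4.36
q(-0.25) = 1.25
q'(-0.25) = -7.75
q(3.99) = 165.42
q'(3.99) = 157.10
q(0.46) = -5.85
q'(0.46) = -10.22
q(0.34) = -4.59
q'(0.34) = -10.65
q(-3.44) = -164.93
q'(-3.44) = 152.64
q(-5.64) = -757.65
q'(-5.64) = 405.56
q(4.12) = 186.61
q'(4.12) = 168.97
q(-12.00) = -7225.00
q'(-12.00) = 1790.00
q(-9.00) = -3070.00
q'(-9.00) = 1016.00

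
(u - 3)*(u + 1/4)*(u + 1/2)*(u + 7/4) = u^4 - u^3/2 - 97*u^2/16 - 131*u/32 - 21/32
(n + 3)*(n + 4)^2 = n^3 + 11*n^2 + 40*n + 48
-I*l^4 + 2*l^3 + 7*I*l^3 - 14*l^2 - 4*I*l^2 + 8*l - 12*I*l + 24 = (l - 6)*(l - 2)*(l + 2*I)*(-I*l - I)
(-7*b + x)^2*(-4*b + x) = -196*b^3 + 105*b^2*x - 18*b*x^2 + x^3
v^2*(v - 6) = v^3 - 6*v^2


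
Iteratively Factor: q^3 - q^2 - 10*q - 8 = (q - 4)*(q^2 + 3*q + 2) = (q - 4)*(q + 1)*(q + 2)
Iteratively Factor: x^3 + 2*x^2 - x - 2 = (x + 1)*(x^2 + x - 2) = (x - 1)*(x + 1)*(x + 2)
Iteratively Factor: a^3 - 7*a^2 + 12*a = (a - 3)*(a^2 - 4*a) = a*(a - 3)*(a - 4)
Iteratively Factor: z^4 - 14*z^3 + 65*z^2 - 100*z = (z)*(z^3 - 14*z^2 + 65*z - 100) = z*(z - 4)*(z^2 - 10*z + 25) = z*(z - 5)*(z - 4)*(z - 5)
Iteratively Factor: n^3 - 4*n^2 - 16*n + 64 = (n - 4)*(n^2 - 16) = (n - 4)*(n + 4)*(n - 4)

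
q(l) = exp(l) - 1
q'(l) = exp(l)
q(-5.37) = -1.00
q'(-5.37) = 0.00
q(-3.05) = -0.95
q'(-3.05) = 0.05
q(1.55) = 3.71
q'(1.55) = 4.71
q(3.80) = 43.70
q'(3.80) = 44.70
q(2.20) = 8.03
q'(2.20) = 9.03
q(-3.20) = -0.96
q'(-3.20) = 0.04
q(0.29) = 0.34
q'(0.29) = 1.34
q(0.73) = 1.08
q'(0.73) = 2.08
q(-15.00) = -1.00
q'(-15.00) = 0.00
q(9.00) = 8102.08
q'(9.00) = 8103.08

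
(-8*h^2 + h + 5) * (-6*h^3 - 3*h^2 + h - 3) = 48*h^5 + 18*h^4 - 41*h^3 + 10*h^2 + 2*h - 15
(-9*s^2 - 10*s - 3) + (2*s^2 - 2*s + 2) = -7*s^2 - 12*s - 1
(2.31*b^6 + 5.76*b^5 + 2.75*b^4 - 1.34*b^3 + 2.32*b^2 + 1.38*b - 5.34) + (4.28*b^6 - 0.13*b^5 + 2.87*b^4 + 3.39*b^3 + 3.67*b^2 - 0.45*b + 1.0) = 6.59*b^6 + 5.63*b^5 + 5.62*b^4 + 2.05*b^3 + 5.99*b^2 + 0.93*b - 4.34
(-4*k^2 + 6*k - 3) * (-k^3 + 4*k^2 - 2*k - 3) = 4*k^5 - 22*k^4 + 35*k^3 - 12*k^2 - 12*k + 9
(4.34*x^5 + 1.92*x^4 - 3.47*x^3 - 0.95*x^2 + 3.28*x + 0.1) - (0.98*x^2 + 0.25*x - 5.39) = 4.34*x^5 + 1.92*x^4 - 3.47*x^3 - 1.93*x^2 + 3.03*x + 5.49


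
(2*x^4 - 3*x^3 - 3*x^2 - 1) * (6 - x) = -2*x^5 + 15*x^4 - 15*x^3 - 18*x^2 + x - 6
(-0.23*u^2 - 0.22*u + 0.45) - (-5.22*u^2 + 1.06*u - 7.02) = 4.99*u^2 - 1.28*u + 7.47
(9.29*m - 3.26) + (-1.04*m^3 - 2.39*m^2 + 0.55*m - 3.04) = -1.04*m^3 - 2.39*m^2 + 9.84*m - 6.3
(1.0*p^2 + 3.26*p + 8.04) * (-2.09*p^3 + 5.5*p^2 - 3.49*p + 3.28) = -2.09*p^5 - 1.3134*p^4 - 2.3636*p^3 + 36.1226*p^2 - 17.3668*p + 26.3712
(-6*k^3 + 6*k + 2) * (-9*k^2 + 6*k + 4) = 54*k^5 - 36*k^4 - 78*k^3 + 18*k^2 + 36*k + 8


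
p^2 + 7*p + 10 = (p + 2)*(p + 5)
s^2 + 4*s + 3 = (s + 1)*(s + 3)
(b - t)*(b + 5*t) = b^2 + 4*b*t - 5*t^2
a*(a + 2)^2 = a^3 + 4*a^2 + 4*a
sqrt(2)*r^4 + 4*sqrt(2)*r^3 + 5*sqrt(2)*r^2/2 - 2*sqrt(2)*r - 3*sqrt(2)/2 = (r + 1)*(r + 3)*(r - sqrt(2)/2)*(sqrt(2)*r + 1)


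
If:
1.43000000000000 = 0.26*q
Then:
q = 5.50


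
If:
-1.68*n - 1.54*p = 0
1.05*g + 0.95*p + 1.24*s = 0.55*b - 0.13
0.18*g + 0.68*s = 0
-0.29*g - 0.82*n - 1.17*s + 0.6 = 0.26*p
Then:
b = -4.69604519774011*s - 1.87149460708783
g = -3.77777777777778*s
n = 1.11864406779661 - 0.13879472693032*s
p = 0.151412429378531*s - 1.22033898305085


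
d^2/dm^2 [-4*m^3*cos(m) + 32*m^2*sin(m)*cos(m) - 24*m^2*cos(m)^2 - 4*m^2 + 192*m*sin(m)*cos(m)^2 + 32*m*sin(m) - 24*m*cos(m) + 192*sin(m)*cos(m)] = 4*m^3*cos(m) + 24*m^2*sin(m) - 64*m^2*sin(2*m) + 48*m^2*cos(2*m) - 80*m*sin(m) + 96*m*sin(2*m) - 432*m*sin(3*m) + 128*m*cos(2*m) + 48*sin(m) - 352*sin(2*m) + 160*cos(m) - 24*cos(2*m) + 288*cos(3*m) - 32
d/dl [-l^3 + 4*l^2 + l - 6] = -3*l^2 + 8*l + 1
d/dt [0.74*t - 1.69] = 0.740000000000000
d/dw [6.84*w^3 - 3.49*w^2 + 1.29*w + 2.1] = 20.52*w^2 - 6.98*w + 1.29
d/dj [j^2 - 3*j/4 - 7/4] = 2*j - 3/4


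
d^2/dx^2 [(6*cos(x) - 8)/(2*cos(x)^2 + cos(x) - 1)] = 2*(-108*sin(x)^4*cos(x) + 70*sin(x)^4 - 77*sin(x)^2 + 4*cos(x) - 21*cos(3*x) + 6*cos(5*x) - 11)/(-2*sin(x)^2 + cos(x) + 1)^3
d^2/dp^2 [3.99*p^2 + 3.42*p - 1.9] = 7.98000000000000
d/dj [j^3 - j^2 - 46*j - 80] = 3*j^2 - 2*j - 46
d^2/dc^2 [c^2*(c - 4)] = 6*c - 8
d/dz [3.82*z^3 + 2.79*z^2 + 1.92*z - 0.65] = 11.46*z^2 + 5.58*z + 1.92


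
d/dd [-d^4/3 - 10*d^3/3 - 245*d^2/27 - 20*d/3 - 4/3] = -4*d^3/3 - 10*d^2 - 490*d/27 - 20/3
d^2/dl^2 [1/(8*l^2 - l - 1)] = 2*(64*l^2 - 8*l - (16*l - 1)^2 - 8)/(-8*l^2 + l + 1)^3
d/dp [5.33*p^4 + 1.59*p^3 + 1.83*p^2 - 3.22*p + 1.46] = 21.32*p^3 + 4.77*p^2 + 3.66*p - 3.22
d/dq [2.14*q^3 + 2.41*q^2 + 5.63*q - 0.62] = 6.42*q^2 + 4.82*q + 5.63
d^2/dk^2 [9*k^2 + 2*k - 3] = 18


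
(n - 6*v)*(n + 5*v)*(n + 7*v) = n^3 + 6*n^2*v - 37*n*v^2 - 210*v^3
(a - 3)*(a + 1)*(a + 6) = a^3 + 4*a^2 - 15*a - 18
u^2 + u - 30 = (u - 5)*(u + 6)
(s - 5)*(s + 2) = s^2 - 3*s - 10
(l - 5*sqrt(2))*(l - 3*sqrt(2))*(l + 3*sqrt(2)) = l^3 - 5*sqrt(2)*l^2 - 18*l + 90*sqrt(2)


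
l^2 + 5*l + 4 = (l + 1)*(l + 4)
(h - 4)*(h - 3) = h^2 - 7*h + 12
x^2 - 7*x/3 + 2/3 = (x - 2)*(x - 1/3)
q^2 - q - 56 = (q - 8)*(q + 7)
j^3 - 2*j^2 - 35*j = j*(j - 7)*(j + 5)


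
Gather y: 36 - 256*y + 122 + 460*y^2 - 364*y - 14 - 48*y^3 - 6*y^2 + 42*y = -48*y^3 + 454*y^2 - 578*y + 144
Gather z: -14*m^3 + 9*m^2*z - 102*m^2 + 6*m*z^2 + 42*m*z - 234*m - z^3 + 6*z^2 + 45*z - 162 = -14*m^3 - 102*m^2 - 234*m - z^3 + z^2*(6*m + 6) + z*(9*m^2 + 42*m + 45) - 162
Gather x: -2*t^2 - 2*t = -2*t^2 - 2*t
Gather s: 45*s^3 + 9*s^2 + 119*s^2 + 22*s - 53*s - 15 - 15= 45*s^3 + 128*s^2 - 31*s - 30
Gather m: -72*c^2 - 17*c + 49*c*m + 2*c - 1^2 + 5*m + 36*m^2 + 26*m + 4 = -72*c^2 - 15*c + 36*m^2 + m*(49*c + 31) + 3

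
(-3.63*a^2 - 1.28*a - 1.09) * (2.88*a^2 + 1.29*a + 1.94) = -10.4544*a^4 - 8.3691*a^3 - 11.8326*a^2 - 3.8893*a - 2.1146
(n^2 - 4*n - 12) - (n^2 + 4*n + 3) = -8*n - 15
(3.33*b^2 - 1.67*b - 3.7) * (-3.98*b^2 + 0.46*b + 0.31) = -13.2534*b^4 + 8.1784*b^3 + 14.9901*b^2 - 2.2197*b - 1.147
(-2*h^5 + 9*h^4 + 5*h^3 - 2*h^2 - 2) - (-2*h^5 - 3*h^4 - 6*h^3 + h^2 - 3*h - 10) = 12*h^4 + 11*h^3 - 3*h^2 + 3*h + 8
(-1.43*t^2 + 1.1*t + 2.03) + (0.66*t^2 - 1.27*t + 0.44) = -0.77*t^2 - 0.17*t + 2.47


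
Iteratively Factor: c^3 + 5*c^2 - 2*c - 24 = (c - 2)*(c^2 + 7*c + 12) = (c - 2)*(c + 4)*(c + 3)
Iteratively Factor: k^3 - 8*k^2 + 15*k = (k)*(k^2 - 8*k + 15) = k*(k - 5)*(k - 3)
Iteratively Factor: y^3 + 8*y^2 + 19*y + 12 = (y + 4)*(y^2 + 4*y + 3) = (y + 1)*(y + 4)*(y + 3)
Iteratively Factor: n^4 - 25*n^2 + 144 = (n + 3)*(n^3 - 3*n^2 - 16*n + 48) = (n + 3)*(n + 4)*(n^2 - 7*n + 12) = (n - 4)*(n + 3)*(n + 4)*(n - 3)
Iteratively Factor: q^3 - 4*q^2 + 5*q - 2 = (q - 2)*(q^2 - 2*q + 1) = (q - 2)*(q - 1)*(q - 1)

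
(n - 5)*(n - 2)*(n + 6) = n^3 - n^2 - 32*n + 60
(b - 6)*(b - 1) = b^2 - 7*b + 6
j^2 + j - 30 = (j - 5)*(j + 6)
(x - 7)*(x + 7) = x^2 - 49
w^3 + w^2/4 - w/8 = w*(w - 1/4)*(w + 1/2)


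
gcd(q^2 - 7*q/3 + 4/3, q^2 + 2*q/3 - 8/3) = q - 4/3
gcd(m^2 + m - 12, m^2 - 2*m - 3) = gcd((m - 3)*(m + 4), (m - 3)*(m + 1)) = m - 3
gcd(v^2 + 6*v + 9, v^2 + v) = 1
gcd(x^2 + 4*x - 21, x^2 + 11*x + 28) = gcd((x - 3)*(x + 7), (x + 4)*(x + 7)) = x + 7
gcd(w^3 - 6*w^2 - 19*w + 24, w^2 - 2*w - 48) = w - 8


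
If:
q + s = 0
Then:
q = -s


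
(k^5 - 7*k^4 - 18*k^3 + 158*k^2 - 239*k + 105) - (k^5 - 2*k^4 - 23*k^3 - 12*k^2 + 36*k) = -5*k^4 + 5*k^3 + 170*k^2 - 275*k + 105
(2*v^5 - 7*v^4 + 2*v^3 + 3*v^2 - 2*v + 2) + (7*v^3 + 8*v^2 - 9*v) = 2*v^5 - 7*v^4 + 9*v^3 + 11*v^2 - 11*v + 2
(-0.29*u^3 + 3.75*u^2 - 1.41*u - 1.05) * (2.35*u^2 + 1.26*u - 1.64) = -0.6815*u^5 + 8.4471*u^4 + 1.8871*u^3 - 10.3941*u^2 + 0.9894*u + 1.722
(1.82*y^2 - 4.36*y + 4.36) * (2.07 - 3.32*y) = -6.0424*y^3 + 18.2426*y^2 - 23.5004*y + 9.0252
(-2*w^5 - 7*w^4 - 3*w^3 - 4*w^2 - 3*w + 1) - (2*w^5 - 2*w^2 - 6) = -4*w^5 - 7*w^4 - 3*w^3 - 2*w^2 - 3*w + 7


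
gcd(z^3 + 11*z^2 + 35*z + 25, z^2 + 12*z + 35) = z + 5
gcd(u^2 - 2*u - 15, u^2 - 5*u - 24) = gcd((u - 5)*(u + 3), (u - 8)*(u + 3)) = u + 3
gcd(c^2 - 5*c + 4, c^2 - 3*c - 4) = c - 4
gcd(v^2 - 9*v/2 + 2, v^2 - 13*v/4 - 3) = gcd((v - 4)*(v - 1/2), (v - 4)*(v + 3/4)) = v - 4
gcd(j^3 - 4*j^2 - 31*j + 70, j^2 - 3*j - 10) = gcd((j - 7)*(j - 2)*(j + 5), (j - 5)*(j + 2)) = 1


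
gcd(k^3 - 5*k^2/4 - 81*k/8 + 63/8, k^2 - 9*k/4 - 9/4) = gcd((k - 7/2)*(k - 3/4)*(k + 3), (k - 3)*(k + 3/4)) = 1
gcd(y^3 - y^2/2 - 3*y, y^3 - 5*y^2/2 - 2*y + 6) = y^2 - y/2 - 3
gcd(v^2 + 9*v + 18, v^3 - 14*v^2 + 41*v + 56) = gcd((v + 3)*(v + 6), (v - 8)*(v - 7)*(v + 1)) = 1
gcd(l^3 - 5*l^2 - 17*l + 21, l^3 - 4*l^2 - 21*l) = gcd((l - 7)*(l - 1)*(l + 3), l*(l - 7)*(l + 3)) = l^2 - 4*l - 21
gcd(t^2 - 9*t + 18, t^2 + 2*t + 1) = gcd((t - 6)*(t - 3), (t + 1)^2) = 1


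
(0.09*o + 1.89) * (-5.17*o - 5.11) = -0.4653*o^2 - 10.2312*o - 9.6579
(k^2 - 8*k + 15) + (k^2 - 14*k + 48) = 2*k^2 - 22*k + 63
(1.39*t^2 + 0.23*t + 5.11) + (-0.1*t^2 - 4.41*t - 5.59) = 1.29*t^2 - 4.18*t - 0.48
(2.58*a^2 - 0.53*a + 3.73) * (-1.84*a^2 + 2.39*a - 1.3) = -4.7472*a^4 + 7.1414*a^3 - 11.4839*a^2 + 9.6037*a - 4.849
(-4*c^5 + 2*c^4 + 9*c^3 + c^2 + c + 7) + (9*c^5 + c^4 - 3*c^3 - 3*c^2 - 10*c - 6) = 5*c^5 + 3*c^4 + 6*c^3 - 2*c^2 - 9*c + 1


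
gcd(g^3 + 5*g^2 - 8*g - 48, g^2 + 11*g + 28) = g + 4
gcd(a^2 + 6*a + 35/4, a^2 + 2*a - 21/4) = a + 7/2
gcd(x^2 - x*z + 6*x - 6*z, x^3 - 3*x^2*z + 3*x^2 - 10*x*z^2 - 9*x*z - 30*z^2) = 1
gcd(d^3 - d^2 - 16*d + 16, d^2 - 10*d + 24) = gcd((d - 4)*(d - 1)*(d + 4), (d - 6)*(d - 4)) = d - 4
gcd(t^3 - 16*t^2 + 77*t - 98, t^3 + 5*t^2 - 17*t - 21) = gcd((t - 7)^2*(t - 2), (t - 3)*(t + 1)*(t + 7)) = 1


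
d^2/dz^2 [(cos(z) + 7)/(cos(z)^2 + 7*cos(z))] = (sin(z)^2 + 1)/cos(z)^3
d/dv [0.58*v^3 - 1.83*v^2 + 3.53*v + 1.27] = 1.74*v^2 - 3.66*v + 3.53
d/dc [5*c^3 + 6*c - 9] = 15*c^2 + 6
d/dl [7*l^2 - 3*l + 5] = 14*l - 3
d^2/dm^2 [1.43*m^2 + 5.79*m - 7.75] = 2.86000000000000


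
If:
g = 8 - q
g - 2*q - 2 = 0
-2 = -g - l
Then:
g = 6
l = -4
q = 2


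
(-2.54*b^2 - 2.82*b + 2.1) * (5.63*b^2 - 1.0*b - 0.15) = -14.3002*b^4 - 13.3366*b^3 + 15.024*b^2 - 1.677*b - 0.315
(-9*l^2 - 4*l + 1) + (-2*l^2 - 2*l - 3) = -11*l^2 - 6*l - 2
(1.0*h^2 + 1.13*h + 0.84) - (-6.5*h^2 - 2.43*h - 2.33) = 7.5*h^2 + 3.56*h + 3.17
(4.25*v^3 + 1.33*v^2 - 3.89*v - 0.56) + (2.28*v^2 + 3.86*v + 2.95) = 4.25*v^3 + 3.61*v^2 - 0.0300000000000002*v + 2.39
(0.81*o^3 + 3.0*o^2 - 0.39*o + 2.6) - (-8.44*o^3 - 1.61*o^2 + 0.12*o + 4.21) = 9.25*o^3 + 4.61*o^2 - 0.51*o - 1.61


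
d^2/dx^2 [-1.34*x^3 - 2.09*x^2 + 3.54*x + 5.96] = -8.04*x - 4.18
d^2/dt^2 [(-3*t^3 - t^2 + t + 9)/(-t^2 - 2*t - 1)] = 12*(t - 4)/(t^4 + 4*t^3 + 6*t^2 + 4*t + 1)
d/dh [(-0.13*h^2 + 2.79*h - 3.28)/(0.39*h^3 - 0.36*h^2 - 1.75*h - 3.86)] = (0.0507*h^4 - 2.1762*h^3 + 5.0695*h^2 - 1.358*h - 16.5094)/(0.1521*h^6 - 0.2808*h^5 - 1.2354*h^4 - 1.7508*h^3 + 5.8417*h^2 + 13.51*h + 14.8996)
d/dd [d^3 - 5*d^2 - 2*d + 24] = 3*d^2 - 10*d - 2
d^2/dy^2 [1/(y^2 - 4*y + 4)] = 6/(y^4 - 8*y^3 + 24*y^2 - 32*y + 16)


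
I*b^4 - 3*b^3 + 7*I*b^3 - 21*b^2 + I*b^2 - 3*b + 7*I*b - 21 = (b + 7)*(b + I)*(b + 3*I)*(I*b + 1)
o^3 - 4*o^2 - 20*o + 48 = (o - 6)*(o - 2)*(o + 4)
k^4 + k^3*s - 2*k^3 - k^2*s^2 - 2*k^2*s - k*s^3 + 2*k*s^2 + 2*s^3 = (k - 2)*(k - s)*(k + s)^2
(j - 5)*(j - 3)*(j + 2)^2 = j^4 - 4*j^3 - 13*j^2 + 28*j + 60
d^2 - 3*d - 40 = (d - 8)*(d + 5)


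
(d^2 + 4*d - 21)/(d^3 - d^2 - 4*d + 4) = (d^2 + 4*d - 21)/(d^3 - d^2 - 4*d + 4)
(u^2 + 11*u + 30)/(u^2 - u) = (u^2 + 11*u + 30)/(u*(u - 1))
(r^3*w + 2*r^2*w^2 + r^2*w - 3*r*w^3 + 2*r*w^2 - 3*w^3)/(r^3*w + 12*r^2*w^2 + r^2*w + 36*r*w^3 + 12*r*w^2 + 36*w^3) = (r^2 + 2*r*w - 3*w^2)/(r^2 + 12*r*w + 36*w^2)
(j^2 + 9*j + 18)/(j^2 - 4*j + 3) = (j^2 + 9*j + 18)/(j^2 - 4*j + 3)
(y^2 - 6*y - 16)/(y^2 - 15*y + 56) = (y + 2)/(y - 7)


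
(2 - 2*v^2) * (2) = 4 - 4*v^2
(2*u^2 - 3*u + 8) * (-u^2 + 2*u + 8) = -2*u^4 + 7*u^3 + 2*u^2 - 8*u + 64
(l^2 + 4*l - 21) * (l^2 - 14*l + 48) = l^4 - 10*l^3 - 29*l^2 + 486*l - 1008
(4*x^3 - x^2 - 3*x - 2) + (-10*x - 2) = 4*x^3 - x^2 - 13*x - 4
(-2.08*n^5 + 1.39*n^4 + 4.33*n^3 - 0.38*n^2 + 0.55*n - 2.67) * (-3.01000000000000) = 6.2608*n^5 - 4.1839*n^4 - 13.0333*n^3 + 1.1438*n^2 - 1.6555*n + 8.0367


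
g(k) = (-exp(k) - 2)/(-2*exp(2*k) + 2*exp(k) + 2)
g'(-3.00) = 0.02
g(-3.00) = -0.98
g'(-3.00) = 0.02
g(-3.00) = -0.98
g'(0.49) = -6473.86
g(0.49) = 56.51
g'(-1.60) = 0.01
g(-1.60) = -0.95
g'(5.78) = -0.00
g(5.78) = 0.00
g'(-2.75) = 0.02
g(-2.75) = -0.97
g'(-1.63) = 0.01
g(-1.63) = -0.95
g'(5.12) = -0.00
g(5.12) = 0.00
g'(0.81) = -4.50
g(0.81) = 1.18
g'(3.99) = -0.01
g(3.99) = 0.01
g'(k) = (-exp(k) - 2)*(4*exp(2*k) - 2*exp(k))/(-2*exp(2*k) + 2*exp(k) + 2)^2 - exp(k)/(-2*exp(2*k) + 2*exp(k) + 2) = (-(exp(k) + 2)*(2*exp(k) - 1) + exp(2*k) - exp(k) - 1)*exp(k)/(2*(-exp(2*k) + exp(k) + 1)^2)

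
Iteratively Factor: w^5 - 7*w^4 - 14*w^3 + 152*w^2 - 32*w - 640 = (w + 4)*(w^4 - 11*w^3 + 30*w^2 + 32*w - 160) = (w + 2)*(w + 4)*(w^3 - 13*w^2 + 56*w - 80) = (w - 4)*(w + 2)*(w + 4)*(w^2 - 9*w + 20) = (w - 4)^2*(w + 2)*(w + 4)*(w - 5)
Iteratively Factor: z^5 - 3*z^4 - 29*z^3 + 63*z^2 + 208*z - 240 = (z + 4)*(z^4 - 7*z^3 - z^2 + 67*z - 60) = (z - 1)*(z + 4)*(z^3 - 6*z^2 - 7*z + 60) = (z - 5)*(z - 1)*(z + 4)*(z^2 - z - 12) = (z - 5)*(z - 4)*(z - 1)*(z + 4)*(z + 3)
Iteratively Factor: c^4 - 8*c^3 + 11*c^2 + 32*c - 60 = (c - 3)*(c^3 - 5*c^2 - 4*c + 20) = (c - 3)*(c - 2)*(c^2 - 3*c - 10) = (c - 5)*(c - 3)*(c - 2)*(c + 2)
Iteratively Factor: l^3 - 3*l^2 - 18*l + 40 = (l - 5)*(l^2 + 2*l - 8) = (l - 5)*(l - 2)*(l + 4)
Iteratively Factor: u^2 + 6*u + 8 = (u + 2)*(u + 4)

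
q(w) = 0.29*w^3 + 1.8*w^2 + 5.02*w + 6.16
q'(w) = 0.87*w^2 + 3.6*w + 5.02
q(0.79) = 11.39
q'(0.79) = 8.41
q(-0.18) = 5.31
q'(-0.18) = 4.40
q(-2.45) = 0.40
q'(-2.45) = 1.42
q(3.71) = 64.37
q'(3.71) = 30.35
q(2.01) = 25.88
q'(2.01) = 15.77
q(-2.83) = -0.20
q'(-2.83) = 1.80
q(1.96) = 25.10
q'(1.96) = 15.42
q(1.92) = 24.49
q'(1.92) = 15.14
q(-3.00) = -0.53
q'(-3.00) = 2.05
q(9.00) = 408.55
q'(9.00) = 107.89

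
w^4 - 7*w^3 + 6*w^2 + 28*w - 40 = (w - 5)*(w - 2)^2*(w + 2)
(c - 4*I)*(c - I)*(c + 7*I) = c^3 + 2*I*c^2 + 31*c - 28*I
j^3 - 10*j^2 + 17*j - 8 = (j - 8)*(j - 1)^2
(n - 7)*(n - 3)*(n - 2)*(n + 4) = n^4 - 8*n^3 - 7*n^2 + 122*n - 168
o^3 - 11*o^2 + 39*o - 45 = (o - 5)*(o - 3)^2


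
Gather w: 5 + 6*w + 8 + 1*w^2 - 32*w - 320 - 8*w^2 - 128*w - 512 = -7*w^2 - 154*w - 819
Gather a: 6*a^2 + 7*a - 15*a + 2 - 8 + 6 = 6*a^2 - 8*a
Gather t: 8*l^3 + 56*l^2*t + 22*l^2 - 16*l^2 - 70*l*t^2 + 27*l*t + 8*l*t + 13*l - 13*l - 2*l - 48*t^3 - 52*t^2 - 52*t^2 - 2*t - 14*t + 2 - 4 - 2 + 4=8*l^3 + 6*l^2 - 2*l - 48*t^3 + t^2*(-70*l - 104) + t*(56*l^2 + 35*l - 16)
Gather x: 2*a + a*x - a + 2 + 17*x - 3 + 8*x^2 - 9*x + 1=a + 8*x^2 + x*(a + 8)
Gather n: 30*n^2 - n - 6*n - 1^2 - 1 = 30*n^2 - 7*n - 2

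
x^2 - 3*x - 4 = (x - 4)*(x + 1)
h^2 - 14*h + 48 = (h - 8)*(h - 6)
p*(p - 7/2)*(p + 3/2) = p^3 - 2*p^2 - 21*p/4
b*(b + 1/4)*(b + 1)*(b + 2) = b^4 + 13*b^3/4 + 11*b^2/4 + b/2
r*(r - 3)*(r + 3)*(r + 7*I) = r^4 + 7*I*r^3 - 9*r^2 - 63*I*r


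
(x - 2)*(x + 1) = x^2 - x - 2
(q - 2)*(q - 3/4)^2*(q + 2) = q^4 - 3*q^3/2 - 55*q^2/16 + 6*q - 9/4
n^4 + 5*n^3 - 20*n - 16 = (n - 2)*(n + 1)*(n + 2)*(n + 4)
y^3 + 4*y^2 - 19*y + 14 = (y - 2)*(y - 1)*(y + 7)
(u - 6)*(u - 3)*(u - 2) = u^3 - 11*u^2 + 36*u - 36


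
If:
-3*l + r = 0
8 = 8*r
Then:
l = 1/3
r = 1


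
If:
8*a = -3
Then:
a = -3/8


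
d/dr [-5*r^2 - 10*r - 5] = -10*r - 10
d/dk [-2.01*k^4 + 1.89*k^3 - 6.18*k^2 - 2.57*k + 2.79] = -8.04*k^3 + 5.67*k^2 - 12.36*k - 2.57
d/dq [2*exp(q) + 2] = 2*exp(q)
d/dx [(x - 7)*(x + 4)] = 2*x - 3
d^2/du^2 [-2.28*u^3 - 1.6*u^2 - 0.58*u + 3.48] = -13.68*u - 3.2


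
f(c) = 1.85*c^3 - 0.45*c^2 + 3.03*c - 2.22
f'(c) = 5.55*c^2 - 0.9*c + 3.03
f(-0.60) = -4.60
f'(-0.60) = 5.57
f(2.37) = 27.06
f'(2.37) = 32.07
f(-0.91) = -6.74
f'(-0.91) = 8.44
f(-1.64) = -16.56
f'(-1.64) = 19.43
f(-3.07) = -69.29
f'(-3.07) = 58.10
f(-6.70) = -599.13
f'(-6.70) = 258.20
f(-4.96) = -254.06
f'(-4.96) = 144.03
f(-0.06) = -2.40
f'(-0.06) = 3.10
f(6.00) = 399.36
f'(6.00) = 197.43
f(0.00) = -2.22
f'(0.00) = 3.03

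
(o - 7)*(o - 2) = o^2 - 9*o + 14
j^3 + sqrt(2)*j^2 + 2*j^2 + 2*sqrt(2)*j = j*(j + 2)*(j + sqrt(2))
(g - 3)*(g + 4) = g^2 + g - 12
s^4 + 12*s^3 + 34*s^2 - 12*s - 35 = (s - 1)*(s + 1)*(s + 5)*(s + 7)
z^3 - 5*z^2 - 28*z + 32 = (z - 8)*(z - 1)*(z + 4)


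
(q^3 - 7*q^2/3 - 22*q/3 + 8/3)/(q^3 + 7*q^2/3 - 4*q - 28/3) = (3*q^2 - 13*q + 4)/(3*q^2 + q - 14)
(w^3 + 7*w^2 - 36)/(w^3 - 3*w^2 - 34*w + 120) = (w^2 + w - 6)/(w^2 - 9*w + 20)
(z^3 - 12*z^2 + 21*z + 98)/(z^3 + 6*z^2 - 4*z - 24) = (z^2 - 14*z + 49)/(z^2 + 4*z - 12)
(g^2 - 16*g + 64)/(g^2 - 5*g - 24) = (g - 8)/(g + 3)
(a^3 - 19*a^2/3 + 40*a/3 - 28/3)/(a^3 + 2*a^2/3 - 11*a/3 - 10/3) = (3*a^2 - 13*a + 14)/(3*a^2 + 8*a + 5)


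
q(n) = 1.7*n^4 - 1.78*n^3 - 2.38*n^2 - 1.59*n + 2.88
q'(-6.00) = -1634.07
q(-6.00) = 2514.42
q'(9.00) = 4480.23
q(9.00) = 9651.87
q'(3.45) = 197.66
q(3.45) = 136.81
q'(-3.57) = -362.05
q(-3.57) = 335.35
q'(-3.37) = -306.45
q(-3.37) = 268.60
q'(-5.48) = -1254.92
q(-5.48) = 1766.15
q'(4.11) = 360.74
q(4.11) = 317.65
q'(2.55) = 64.30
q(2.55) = 25.71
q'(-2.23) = -92.94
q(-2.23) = 56.37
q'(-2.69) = -159.79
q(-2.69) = 113.60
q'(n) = 6.8*n^3 - 5.34*n^2 - 4.76*n - 1.59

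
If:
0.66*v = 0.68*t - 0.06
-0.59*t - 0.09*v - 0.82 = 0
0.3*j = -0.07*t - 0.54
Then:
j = -1.52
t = -1.19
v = -1.32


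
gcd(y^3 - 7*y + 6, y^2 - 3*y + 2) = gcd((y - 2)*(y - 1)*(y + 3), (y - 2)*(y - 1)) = y^2 - 3*y + 2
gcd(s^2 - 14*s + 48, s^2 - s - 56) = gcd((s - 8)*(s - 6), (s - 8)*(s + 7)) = s - 8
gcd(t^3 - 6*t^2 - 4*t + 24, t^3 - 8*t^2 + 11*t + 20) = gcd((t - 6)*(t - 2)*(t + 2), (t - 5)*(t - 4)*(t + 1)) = 1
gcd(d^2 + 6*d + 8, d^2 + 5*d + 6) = d + 2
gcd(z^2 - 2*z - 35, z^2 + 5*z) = z + 5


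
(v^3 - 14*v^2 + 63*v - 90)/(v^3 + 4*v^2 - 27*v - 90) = (v^2 - 9*v + 18)/(v^2 + 9*v + 18)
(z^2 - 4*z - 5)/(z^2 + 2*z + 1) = (z - 5)/(z + 1)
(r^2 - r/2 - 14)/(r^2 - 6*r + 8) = (r + 7/2)/(r - 2)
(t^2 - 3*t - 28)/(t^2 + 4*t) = (t - 7)/t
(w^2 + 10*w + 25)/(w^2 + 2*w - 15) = (w + 5)/(w - 3)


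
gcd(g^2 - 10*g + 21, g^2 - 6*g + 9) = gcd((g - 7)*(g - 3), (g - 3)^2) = g - 3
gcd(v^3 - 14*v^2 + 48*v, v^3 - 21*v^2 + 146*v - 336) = v^2 - 14*v + 48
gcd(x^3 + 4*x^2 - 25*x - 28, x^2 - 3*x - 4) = x^2 - 3*x - 4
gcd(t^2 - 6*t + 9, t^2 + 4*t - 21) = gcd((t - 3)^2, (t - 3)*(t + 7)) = t - 3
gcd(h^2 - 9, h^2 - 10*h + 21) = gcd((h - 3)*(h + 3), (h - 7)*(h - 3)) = h - 3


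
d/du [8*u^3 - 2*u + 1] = 24*u^2 - 2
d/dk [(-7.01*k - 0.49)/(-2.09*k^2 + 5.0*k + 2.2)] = (14.6509*k^2 - 35.05*k - (4.18*k - 5.0)*(7.01*k + 0.49) - 15.422)/(-2.09*k^2 + 5.0*k + 2.2)^2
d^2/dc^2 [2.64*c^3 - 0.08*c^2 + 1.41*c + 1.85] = 15.84*c - 0.16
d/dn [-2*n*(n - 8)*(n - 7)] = -6*n^2 + 60*n - 112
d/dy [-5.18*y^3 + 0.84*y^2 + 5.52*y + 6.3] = -15.54*y^2 + 1.68*y + 5.52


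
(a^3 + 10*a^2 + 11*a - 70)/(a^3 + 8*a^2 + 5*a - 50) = (a + 7)/(a + 5)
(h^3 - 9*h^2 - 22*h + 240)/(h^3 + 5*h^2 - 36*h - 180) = (h - 8)/(h + 6)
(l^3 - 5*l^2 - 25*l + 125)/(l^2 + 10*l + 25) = (l^2 - 10*l + 25)/(l + 5)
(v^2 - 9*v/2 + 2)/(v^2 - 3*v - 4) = (v - 1/2)/(v + 1)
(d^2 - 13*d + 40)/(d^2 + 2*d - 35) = (d - 8)/(d + 7)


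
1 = 1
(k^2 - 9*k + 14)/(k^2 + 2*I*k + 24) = (k^2 - 9*k + 14)/(k^2 + 2*I*k + 24)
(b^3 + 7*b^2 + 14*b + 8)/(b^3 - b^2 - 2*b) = (b^2 + 6*b + 8)/(b*(b - 2))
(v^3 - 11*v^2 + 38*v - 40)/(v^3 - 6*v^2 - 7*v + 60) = (v - 2)/(v + 3)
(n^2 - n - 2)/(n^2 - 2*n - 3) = (n - 2)/(n - 3)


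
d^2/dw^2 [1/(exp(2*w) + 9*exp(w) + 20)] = (2*(2*exp(w) + 9)^2*exp(w) - (4*exp(w) + 9)*(exp(2*w) + 9*exp(w) + 20))*exp(w)/(exp(2*w) + 9*exp(w) + 20)^3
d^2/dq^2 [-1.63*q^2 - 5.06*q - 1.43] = -3.26000000000000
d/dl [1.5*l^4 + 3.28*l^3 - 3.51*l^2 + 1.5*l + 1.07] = 6.0*l^3 + 9.84*l^2 - 7.02*l + 1.5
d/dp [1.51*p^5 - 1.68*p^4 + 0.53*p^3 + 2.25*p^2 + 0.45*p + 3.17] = 7.55*p^4 - 6.72*p^3 + 1.59*p^2 + 4.5*p + 0.45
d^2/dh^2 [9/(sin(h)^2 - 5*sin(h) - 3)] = 9*(4*sin(h)^4 - 15*sin(h)^3 + 31*sin(h)^2 + 15*sin(h) - 56)/(5*sin(h) + cos(h)^2 + 2)^3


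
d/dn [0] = 0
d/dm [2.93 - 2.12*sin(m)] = -2.12*cos(m)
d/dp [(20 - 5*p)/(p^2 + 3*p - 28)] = 5/(p^2 + 14*p + 49)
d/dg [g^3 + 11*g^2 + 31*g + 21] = 3*g^2 + 22*g + 31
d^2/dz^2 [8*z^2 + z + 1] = 16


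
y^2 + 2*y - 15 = (y - 3)*(y + 5)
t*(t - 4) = t^2 - 4*t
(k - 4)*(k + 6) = k^2 + 2*k - 24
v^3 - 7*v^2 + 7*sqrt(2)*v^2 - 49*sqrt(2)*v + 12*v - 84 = (v - 7)*(v + sqrt(2))*(v + 6*sqrt(2))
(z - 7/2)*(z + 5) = z^2 + 3*z/2 - 35/2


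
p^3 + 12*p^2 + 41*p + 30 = (p + 1)*(p + 5)*(p + 6)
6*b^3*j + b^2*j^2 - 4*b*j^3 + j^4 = j*(-3*b + j)*(-2*b + j)*(b + j)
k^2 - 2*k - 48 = (k - 8)*(k + 6)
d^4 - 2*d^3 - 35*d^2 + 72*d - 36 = (d - 6)*(d - 1)^2*(d + 6)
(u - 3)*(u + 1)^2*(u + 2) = u^4 + u^3 - 7*u^2 - 13*u - 6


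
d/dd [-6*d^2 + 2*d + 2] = 2 - 12*d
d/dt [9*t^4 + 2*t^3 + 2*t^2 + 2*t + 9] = 36*t^3 + 6*t^2 + 4*t + 2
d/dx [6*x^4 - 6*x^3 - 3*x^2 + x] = 24*x^3 - 18*x^2 - 6*x + 1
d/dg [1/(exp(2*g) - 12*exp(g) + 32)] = 2*(6 - exp(g))*exp(g)/(exp(2*g) - 12*exp(g) + 32)^2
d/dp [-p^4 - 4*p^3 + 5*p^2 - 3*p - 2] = -4*p^3 - 12*p^2 + 10*p - 3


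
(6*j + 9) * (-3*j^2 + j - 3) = -18*j^3 - 21*j^2 - 9*j - 27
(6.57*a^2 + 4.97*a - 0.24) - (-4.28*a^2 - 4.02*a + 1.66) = 10.85*a^2 + 8.99*a - 1.9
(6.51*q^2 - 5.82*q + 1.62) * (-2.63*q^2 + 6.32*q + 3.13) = -17.1213*q^4 + 56.4498*q^3 - 20.6667*q^2 - 7.9782*q + 5.0706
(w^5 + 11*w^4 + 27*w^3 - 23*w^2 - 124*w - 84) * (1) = w^5 + 11*w^4 + 27*w^3 - 23*w^2 - 124*w - 84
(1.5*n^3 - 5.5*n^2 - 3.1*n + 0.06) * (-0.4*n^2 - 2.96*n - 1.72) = -0.6*n^5 - 2.24*n^4 + 14.94*n^3 + 18.612*n^2 + 5.1544*n - 0.1032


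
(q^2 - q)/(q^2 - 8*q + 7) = q/(q - 7)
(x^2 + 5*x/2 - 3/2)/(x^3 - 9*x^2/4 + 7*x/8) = 4*(x + 3)/(x*(4*x - 7))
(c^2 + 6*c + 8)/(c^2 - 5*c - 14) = (c + 4)/(c - 7)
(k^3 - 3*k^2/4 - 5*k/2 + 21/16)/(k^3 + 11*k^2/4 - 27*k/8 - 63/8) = (k - 1/2)/(k + 3)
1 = 1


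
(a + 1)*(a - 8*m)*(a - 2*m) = a^3 - 10*a^2*m + a^2 + 16*a*m^2 - 10*a*m + 16*m^2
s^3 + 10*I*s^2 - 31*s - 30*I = (s + 2*I)*(s + 3*I)*(s + 5*I)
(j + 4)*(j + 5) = j^2 + 9*j + 20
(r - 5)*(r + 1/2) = r^2 - 9*r/2 - 5/2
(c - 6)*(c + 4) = c^2 - 2*c - 24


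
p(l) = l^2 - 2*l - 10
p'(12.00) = 22.00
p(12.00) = 110.00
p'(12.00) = 22.00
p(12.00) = 110.00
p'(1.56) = 1.12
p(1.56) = -10.69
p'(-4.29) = -10.58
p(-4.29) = 16.98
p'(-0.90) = -3.80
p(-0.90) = -7.39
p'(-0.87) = -3.74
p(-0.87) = -7.50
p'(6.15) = 10.30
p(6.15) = 15.52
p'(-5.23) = -12.46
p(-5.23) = 27.81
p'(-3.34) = -8.68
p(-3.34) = 7.84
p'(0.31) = -1.38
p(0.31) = -10.52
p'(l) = 2*l - 2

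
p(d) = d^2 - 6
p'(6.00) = 12.00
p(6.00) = 30.00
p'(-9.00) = -18.00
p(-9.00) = 75.00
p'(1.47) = 2.94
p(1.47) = -3.84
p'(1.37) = 2.74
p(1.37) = -4.12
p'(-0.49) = -0.98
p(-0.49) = -5.76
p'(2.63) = 5.26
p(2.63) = 0.92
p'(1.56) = 3.12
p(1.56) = -3.57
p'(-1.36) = -2.72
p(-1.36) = -4.15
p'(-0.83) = -1.66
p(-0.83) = -5.31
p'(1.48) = 2.96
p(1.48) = -3.81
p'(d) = 2*d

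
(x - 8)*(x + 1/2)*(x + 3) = x^3 - 9*x^2/2 - 53*x/2 - 12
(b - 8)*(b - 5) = b^2 - 13*b + 40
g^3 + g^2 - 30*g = g*(g - 5)*(g + 6)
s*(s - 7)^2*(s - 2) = s^4 - 16*s^3 + 77*s^2 - 98*s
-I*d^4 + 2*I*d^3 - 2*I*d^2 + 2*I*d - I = (d - 1)*(d - I)*(d + I)*(-I*d + I)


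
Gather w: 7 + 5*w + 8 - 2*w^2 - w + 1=-2*w^2 + 4*w + 16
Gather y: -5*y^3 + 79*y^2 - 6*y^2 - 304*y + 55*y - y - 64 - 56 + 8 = -5*y^3 + 73*y^2 - 250*y - 112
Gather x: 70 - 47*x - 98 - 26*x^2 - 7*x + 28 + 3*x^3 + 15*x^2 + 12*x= 3*x^3 - 11*x^2 - 42*x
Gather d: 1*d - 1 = d - 1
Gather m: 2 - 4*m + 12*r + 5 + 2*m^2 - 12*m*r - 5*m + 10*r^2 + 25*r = 2*m^2 + m*(-12*r - 9) + 10*r^2 + 37*r + 7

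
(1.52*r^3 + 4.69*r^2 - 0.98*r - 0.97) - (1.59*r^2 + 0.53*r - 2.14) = 1.52*r^3 + 3.1*r^2 - 1.51*r + 1.17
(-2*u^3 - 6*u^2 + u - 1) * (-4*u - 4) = 8*u^4 + 32*u^3 + 20*u^2 + 4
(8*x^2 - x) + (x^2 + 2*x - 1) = 9*x^2 + x - 1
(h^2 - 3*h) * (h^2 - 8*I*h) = h^4 - 3*h^3 - 8*I*h^3 + 24*I*h^2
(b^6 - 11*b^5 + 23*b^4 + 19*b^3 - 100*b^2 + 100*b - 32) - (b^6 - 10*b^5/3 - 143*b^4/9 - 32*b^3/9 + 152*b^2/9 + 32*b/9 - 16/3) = -23*b^5/3 + 350*b^4/9 + 203*b^3/9 - 1052*b^2/9 + 868*b/9 - 80/3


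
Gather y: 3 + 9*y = 9*y + 3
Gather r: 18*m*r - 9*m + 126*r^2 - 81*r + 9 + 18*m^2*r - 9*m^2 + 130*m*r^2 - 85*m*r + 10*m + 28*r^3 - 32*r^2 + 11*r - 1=-9*m^2 + m + 28*r^3 + r^2*(130*m + 94) + r*(18*m^2 - 67*m - 70) + 8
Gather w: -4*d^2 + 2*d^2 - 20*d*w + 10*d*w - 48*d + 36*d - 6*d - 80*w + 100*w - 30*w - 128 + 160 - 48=-2*d^2 - 18*d + w*(-10*d - 10) - 16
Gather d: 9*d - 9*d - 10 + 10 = 0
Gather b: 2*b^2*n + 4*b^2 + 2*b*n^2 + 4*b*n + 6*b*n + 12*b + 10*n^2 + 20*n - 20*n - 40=b^2*(2*n + 4) + b*(2*n^2 + 10*n + 12) + 10*n^2 - 40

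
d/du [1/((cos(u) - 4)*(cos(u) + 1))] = (2*cos(u) - 3)*sin(u)/((cos(u) - 4)^2*(cos(u) + 1)^2)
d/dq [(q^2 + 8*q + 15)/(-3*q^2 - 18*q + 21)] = 2*(q^2 + 22*q + 73)/(3*(q^4 + 12*q^3 + 22*q^2 - 84*q + 49))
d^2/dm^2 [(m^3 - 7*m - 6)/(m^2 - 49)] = 12*(7*m^3 - 3*m^2 + 1029*m - 49)/(m^6 - 147*m^4 + 7203*m^2 - 117649)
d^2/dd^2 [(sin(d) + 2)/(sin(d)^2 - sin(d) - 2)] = (sin(d)^5 + 9*sin(d)^4 + 4*sin(d)^3 + 4*sin(d)^2 - 8)/(sin(d) + cos(d)^2 + 1)^3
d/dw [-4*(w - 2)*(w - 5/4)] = 13 - 8*w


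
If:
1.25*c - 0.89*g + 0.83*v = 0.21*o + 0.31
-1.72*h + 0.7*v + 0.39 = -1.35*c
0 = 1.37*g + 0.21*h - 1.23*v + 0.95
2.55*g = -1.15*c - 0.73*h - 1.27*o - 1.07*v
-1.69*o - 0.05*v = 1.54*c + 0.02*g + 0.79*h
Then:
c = -0.27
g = -0.24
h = 0.24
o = 0.12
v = 0.55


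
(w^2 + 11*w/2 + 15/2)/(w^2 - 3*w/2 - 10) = (w + 3)/(w - 4)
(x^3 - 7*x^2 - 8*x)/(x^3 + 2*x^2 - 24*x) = (x^2 - 7*x - 8)/(x^2 + 2*x - 24)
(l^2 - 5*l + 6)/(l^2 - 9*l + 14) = (l - 3)/(l - 7)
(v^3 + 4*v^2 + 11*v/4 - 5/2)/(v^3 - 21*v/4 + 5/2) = (v + 2)/(v - 2)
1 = 1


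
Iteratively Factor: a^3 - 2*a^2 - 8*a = (a + 2)*(a^2 - 4*a) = (a - 4)*(a + 2)*(a)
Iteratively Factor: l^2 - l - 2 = (l + 1)*(l - 2)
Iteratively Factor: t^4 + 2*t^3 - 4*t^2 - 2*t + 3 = (t - 1)*(t^3 + 3*t^2 - t - 3) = (t - 1)^2*(t^2 + 4*t + 3) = (t - 1)^2*(t + 3)*(t + 1)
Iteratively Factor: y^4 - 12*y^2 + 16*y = (y + 4)*(y^3 - 4*y^2 + 4*y) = y*(y + 4)*(y^2 - 4*y + 4) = y*(y - 2)*(y + 4)*(y - 2)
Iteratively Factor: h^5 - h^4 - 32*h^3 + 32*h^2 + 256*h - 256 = (h - 1)*(h^4 - 32*h^2 + 256) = (h - 4)*(h - 1)*(h^3 + 4*h^2 - 16*h - 64) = (h - 4)^2*(h - 1)*(h^2 + 8*h + 16) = (h - 4)^2*(h - 1)*(h + 4)*(h + 4)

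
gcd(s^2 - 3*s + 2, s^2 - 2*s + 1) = s - 1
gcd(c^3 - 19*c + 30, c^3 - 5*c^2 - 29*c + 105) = c^2 + 2*c - 15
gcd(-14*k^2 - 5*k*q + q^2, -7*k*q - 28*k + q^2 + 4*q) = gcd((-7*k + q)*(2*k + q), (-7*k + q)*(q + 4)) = -7*k + q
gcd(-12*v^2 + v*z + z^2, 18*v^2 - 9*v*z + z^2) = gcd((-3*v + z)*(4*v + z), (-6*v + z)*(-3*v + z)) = -3*v + z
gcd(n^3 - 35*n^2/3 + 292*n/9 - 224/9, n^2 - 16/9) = n - 4/3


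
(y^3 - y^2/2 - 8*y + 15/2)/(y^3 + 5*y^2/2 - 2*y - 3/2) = (2*y - 5)/(2*y + 1)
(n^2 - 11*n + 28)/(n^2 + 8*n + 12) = (n^2 - 11*n + 28)/(n^2 + 8*n + 12)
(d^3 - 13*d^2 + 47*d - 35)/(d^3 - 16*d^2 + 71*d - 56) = (d - 5)/(d - 8)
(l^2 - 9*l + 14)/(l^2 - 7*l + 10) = (l - 7)/(l - 5)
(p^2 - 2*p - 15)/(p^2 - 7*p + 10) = (p + 3)/(p - 2)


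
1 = 1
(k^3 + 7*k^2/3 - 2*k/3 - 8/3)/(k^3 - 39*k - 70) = (3*k^2 + k - 4)/(3*(k^2 - 2*k - 35))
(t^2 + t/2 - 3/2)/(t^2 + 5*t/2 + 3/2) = (t - 1)/(t + 1)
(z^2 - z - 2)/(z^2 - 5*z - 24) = (-z^2 + z + 2)/(-z^2 + 5*z + 24)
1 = 1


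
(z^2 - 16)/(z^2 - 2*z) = (z^2 - 16)/(z*(z - 2))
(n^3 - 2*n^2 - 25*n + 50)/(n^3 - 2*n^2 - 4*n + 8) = (n^2 - 25)/(n^2 - 4)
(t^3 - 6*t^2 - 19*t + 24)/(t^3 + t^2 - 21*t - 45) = (t^2 - 9*t + 8)/(t^2 - 2*t - 15)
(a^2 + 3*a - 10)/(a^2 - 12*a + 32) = (a^2 + 3*a - 10)/(a^2 - 12*a + 32)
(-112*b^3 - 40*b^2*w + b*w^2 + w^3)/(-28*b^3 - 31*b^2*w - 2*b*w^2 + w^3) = (4*b + w)/(b + w)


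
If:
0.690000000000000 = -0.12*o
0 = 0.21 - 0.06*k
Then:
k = 3.50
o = -5.75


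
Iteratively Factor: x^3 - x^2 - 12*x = (x)*(x^2 - x - 12) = x*(x - 4)*(x + 3)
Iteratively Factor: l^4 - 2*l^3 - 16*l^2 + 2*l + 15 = (l - 5)*(l^3 + 3*l^2 - l - 3) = (l - 5)*(l - 1)*(l^2 + 4*l + 3) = (l - 5)*(l - 1)*(l + 3)*(l + 1)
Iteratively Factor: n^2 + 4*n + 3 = (n + 1)*(n + 3)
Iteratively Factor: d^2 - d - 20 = (d - 5)*(d + 4)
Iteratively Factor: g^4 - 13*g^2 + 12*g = (g + 4)*(g^3 - 4*g^2 + 3*g) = (g - 1)*(g + 4)*(g^2 - 3*g) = (g - 3)*(g - 1)*(g + 4)*(g)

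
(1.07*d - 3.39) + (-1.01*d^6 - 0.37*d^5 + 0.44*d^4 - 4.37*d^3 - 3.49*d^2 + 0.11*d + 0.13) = -1.01*d^6 - 0.37*d^5 + 0.44*d^4 - 4.37*d^3 - 3.49*d^2 + 1.18*d - 3.26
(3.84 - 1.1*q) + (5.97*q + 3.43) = 4.87*q + 7.27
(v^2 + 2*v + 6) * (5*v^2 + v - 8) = 5*v^4 + 11*v^3 + 24*v^2 - 10*v - 48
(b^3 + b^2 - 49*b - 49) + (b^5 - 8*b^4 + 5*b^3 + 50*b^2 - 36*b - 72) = b^5 - 8*b^4 + 6*b^3 + 51*b^2 - 85*b - 121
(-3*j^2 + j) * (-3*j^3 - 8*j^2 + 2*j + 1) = 9*j^5 + 21*j^4 - 14*j^3 - j^2 + j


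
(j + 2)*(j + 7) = j^2 + 9*j + 14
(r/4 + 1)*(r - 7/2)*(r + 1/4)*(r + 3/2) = r^4/4 + 9*r^3/16 - 51*r^2/16 - 389*r/64 - 21/16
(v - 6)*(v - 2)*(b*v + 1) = b*v^3 - 8*b*v^2 + 12*b*v + v^2 - 8*v + 12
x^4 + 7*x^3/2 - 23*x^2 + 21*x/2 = x*(x - 3)*(x - 1/2)*(x + 7)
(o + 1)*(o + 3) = o^2 + 4*o + 3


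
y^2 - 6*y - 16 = (y - 8)*(y + 2)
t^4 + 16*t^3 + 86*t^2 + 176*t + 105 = (t + 1)*(t + 3)*(t + 5)*(t + 7)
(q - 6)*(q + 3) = q^2 - 3*q - 18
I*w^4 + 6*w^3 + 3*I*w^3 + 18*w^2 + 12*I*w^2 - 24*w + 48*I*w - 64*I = (w + 4)*(w - 8*I)*(w + 2*I)*(I*w - I)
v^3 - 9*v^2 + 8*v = v*(v - 8)*(v - 1)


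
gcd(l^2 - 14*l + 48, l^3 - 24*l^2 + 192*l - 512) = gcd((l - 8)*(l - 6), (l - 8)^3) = l - 8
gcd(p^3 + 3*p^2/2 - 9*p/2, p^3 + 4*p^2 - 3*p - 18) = p + 3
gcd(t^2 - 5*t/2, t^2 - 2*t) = t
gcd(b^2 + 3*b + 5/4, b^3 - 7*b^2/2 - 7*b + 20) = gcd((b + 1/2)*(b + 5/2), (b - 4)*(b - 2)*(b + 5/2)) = b + 5/2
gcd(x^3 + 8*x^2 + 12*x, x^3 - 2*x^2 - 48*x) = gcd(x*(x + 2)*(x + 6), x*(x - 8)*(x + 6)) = x^2 + 6*x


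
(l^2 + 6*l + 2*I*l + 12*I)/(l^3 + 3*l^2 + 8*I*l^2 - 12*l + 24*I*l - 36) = (l + 6)/(l^2 + l*(3 + 6*I) + 18*I)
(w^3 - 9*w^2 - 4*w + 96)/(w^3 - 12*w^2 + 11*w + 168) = (w - 4)/(w - 7)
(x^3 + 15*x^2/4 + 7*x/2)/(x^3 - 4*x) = (x + 7/4)/(x - 2)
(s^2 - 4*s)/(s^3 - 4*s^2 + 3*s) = (s - 4)/(s^2 - 4*s + 3)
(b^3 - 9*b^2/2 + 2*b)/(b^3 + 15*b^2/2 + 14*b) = (2*b^2 - 9*b + 4)/(2*b^2 + 15*b + 28)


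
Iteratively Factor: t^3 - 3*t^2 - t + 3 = (t - 3)*(t^2 - 1) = (t - 3)*(t + 1)*(t - 1)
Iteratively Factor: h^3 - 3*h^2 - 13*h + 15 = (h - 1)*(h^2 - 2*h - 15) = (h - 5)*(h - 1)*(h + 3)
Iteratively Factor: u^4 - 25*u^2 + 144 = (u - 3)*(u^3 + 3*u^2 - 16*u - 48) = (u - 3)*(u + 4)*(u^2 - u - 12) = (u - 4)*(u - 3)*(u + 4)*(u + 3)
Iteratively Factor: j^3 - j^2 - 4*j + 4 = (j - 2)*(j^2 + j - 2) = (j - 2)*(j - 1)*(j + 2)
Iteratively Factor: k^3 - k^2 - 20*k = (k)*(k^2 - k - 20) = k*(k + 4)*(k - 5)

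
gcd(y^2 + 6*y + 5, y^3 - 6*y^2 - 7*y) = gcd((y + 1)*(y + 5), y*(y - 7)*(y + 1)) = y + 1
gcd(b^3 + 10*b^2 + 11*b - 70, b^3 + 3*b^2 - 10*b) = b^2 + 3*b - 10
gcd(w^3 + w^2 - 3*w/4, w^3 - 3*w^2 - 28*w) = w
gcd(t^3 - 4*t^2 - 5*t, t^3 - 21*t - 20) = t^2 - 4*t - 5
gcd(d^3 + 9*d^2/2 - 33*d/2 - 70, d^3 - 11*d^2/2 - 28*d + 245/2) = d + 5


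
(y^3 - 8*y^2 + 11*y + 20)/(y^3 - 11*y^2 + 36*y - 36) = (y^3 - 8*y^2 + 11*y + 20)/(y^3 - 11*y^2 + 36*y - 36)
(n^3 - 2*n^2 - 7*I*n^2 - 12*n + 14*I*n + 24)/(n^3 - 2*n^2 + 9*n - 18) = (n - 4*I)/(n + 3*I)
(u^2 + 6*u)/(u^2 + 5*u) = (u + 6)/(u + 5)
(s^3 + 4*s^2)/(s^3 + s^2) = (s + 4)/(s + 1)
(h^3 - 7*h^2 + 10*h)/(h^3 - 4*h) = (h - 5)/(h + 2)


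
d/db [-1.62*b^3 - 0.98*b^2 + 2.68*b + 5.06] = -4.86*b^2 - 1.96*b + 2.68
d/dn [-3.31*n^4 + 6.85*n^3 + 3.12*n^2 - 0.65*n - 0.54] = -13.24*n^3 + 20.55*n^2 + 6.24*n - 0.65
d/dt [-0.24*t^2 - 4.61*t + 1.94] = -0.48*t - 4.61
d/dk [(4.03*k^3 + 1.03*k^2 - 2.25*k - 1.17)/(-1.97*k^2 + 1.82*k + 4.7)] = (-7.9391*k^4 + 14.6692*k^3 + 54.2651*k^2 + 5.0722*k - 8.4456)/(3.8809*k^4 - 7.1708*k^3 - 15.2056*k^2 + 17.108*k + 22.09)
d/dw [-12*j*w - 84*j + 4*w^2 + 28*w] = -12*j + 8*w + 28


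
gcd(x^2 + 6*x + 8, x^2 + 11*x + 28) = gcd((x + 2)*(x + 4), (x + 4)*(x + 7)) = x + 4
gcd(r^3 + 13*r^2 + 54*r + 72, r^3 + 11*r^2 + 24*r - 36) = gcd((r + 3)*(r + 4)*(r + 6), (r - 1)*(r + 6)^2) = r + 6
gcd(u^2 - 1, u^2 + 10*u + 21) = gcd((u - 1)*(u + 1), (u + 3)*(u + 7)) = 1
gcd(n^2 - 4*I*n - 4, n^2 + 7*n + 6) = 1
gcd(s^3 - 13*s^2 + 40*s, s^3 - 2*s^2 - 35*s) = s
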